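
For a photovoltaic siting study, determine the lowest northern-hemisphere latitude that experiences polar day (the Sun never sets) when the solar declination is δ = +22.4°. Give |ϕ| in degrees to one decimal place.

Polar day requires cos h₀ = −tan ϕ tan δ ≤ −1, i.e. tan ϕ tan δ ≥ 1.
The boundary is |tan ϕ| · |tan δ| = 1, so |ϕ| = 90° − |δ| = 90° − 22.4° = 67.6° in the northern hemisphere.

|ϕ| = 67.6°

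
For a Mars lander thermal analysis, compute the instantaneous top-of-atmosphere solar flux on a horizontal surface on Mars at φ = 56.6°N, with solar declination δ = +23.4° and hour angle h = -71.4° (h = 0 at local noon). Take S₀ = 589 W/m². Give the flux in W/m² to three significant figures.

290 W/m²

cos θ_z = sin φ sin δ + cos φ cos δ cos h = 0.331558 + 0.161140 = 0.492698.
Flux = S₀ · cos θ_z = 589 × 0.492698 = 290.2 W/m².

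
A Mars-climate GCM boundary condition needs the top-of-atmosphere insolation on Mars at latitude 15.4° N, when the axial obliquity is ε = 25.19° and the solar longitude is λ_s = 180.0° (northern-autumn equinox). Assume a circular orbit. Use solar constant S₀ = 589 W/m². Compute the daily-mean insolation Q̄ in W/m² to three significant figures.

Q̄ ≈ 181 W/m²

Solar declination: sin δ = sin ε · sin λ_s = sin 25.19° × sin 180.0° = 0.00000, so δ = +0.000°.
cos H₀ = −tan(+15.4°) tan(+0.000°) = -0.0000, H₀ = 1.5708 rad.
Bracket: H₀ sin φ sin δ + cos φ cos δ sin H₀ = 1.5708×0.26556×0.00000 + 0.96410×1.00000×1.00000 = 0.000000 + 0.964100 = 0.964100.
Q̄ = (S₀/π) × [bracket] = (589/π) × 0.964100 = 180.8 W/m².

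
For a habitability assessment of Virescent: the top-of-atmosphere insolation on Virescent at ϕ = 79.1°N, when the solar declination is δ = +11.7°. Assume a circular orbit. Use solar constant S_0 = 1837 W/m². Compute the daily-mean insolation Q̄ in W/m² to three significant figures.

Q̄ ≈ 366 W/m²

cos h₀ = −tan(+79.1°) tan(+11.700°) = -1.0754 ≤ −1 ⇒ polar day, h₀ = π.
Bracket: h₀ sin ϕ sin δ + cos ϕ cos δ sin h₀ = 3.1416×0.98196×0.20279 + 0.18910×0.97922×0.00000 = 0.625592 + 0.000000 = 0.625592.
Q̄ = (S_0/π) × [bracket] = (1837/π) × 0.625592 = 365.8 W/m².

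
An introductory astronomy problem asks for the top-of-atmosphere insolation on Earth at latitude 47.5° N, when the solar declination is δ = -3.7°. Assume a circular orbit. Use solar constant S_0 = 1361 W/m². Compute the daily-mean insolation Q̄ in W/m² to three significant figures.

cos h₀ = −tan(+47.5°) tan(-3.700°) = 0.0706, h₀ = 1.5002 rad.
Bracket: h₀ sin ϕ sin δ + cos ϕ cos δ sin h₀ = 1.5002×0.73728×-0.06453 + 0.67559×0.99792×0.99751 = -0.071375 + 0.672506 = 0.601131.
Q̄ = (S_0/π) × [bracket] = (1361/π) × 0.601131 = 260.4 W/m².

Q̄ ≈ 260 W/m²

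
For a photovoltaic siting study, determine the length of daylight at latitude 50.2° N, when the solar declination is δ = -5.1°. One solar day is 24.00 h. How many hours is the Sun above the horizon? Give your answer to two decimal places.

cos H₀ = −tan φ · tan δ = −tan(+50.2°) × tan(-5.100°) = 0.1071, so H₀ = 1.4635 rad = 83.85°.
Daylight = 2H₀/(2π) × 24.00 h = (1.4635/π) × 24.00 = 11.18 h.

11.18 h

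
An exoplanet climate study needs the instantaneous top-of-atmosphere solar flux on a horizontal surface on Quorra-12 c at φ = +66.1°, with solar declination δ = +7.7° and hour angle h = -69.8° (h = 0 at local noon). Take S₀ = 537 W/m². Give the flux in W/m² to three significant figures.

cos θ_z = sin φ sin δ + cos φ cos δ cos h = 0.122497 + 0.138633 = 0.261130.
Flux = S₀ · cos θ_z = 537 × 0.261130 = 140.2 W/m².

140 W/m²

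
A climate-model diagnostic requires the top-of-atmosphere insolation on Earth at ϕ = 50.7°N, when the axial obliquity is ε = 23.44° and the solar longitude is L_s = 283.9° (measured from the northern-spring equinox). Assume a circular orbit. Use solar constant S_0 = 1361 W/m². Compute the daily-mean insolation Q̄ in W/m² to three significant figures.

Solar declination: sin δ = sin ε · sin L_s = sin 23.44° × sin 283.9° = -0.38614, so δ = -22.715°.
cos h₀ = −tan(+50.7°) tan(-22.715°) = 0.5114, h₀ = 1.0339 rad.
Bracket: h₀ sin ϕ sin δ + cos ϕ cos δ sin h₀ = 1.0339×0.77384×-0.38614 + 0.63338×0.92244×0.85932 = -0.308940 + 0.502062 = 0.193122.
Q̄ = (S_0/π) × [bracket] = (1361/π) × 0.193122 = 83.66 W/m².

Q̄ ≈ 83.7 W/m²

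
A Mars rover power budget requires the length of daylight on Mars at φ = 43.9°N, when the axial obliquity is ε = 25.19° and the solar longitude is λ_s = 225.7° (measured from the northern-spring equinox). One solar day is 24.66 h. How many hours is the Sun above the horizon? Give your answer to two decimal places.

Solar declination: sin δ = sin ε · sin λ_s = sin 25.19° × sin 225.7° = -0.30461, so δ = -17.735°.
cos H₀ = −tan φ · tan δ = −tan(+43.9°) × tan(-17.735°) = 0.3078, so H₀ = 1.2580 rad = 72.08°.
Daylight = 2H₀/(2π) × 24.66 h = (1.2580/π) × 24.66 = 9.87 h.

9.87 h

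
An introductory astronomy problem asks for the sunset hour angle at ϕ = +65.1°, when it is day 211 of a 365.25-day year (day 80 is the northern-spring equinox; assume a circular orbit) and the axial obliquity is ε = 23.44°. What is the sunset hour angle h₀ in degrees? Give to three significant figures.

h₀ = 134°

Solar longitude: L_s = 360° × (211 − 80)/365.25 = 129.117°.
sin δ = sin 23.44° × sin 129.117° = 0.30863, so δ = +17.977°.
cos h₀ = −tan ϕ · tan δ = −tan(+65.1°) × tan(+17.977°) = -0.6990, so h₀ = 2.3448 rad = 134.35°.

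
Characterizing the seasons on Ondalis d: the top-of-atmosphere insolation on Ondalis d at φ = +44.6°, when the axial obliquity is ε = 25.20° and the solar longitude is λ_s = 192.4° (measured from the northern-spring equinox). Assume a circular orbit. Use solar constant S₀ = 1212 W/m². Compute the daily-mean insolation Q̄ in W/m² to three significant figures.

Q̄ ≈ 236 W/m²

Solar declination: sin δ = sin ε · sin λ_s = sin 25.20° × sin 192.4° = -0.09143, so δ = -5.246°.
cos H₀ = −tan(+44.6°) tan(-5.246°) = 0.0905, H₀ = 1.4801 rad.
Bracket: H₀ sin φ sin δ + cos φ cos δ sin H₀ = 1.4801×0.70215×-0.09143 + 0.71203×0.99581×0.99589 = -0.095019 + 0.706132 = 0.611113.
Q̄ = (S₀/π) × [bracket] = (1212/π) × 0.611113 = 235.8 W/m².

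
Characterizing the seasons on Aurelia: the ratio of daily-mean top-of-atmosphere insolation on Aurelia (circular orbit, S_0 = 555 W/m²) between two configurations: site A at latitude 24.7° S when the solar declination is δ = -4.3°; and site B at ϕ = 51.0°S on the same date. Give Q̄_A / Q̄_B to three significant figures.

Q̄_A / Q̄_B ≈ 1.32

— Configuration A (ϕ=-24.7°):
cos h₀ = −tan(-24.7°) tan(-4.300°) = -0.0346, h₀ = 1.6054 rad.
Bracket: h₀ sin ϕ sin δ + cos ϕ cos δ sin h₀ = 1.6054×-0.41787×-0.07498 + 0.90851×0.99719×0.99940 = 0.050300 + 0.905414 = 0.955714.
Q̄ = (S_0/π) × [bracket] = (555/π) × 0.955714 = 168.84 W/m².
— Configuration B (ϕ=-51.0°):
cos h₀ = −tan(-51.0°) tan(-4.300°) = -0.0929, h₀ = 1.6638 rad.
Bracket: h₀ sin ϕ sin δ + cos ϕ cos δ sin h₀ = 1.6638×-0.77715×-0.07498 + 0.62932×0.99719×0.99568 = 0.096951 + 0.624841 = 0.721792.
Q̄ = (S_0/π) × [bracket] = (555/π) × 0.721792 = 127.51 W/m².
Ratio Q̄_A / Q̄_B = 168.84 / 127.51 = 1.324.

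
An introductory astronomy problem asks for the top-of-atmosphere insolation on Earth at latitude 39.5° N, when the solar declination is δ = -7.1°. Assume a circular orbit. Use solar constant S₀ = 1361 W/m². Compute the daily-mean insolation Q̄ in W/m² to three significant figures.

cos H₀ = −tan(+39.5°) tan(-7.100°) = 0.1027, H₀ = 1.4679 rad.
Bracket: H₀ sin φ sin δ + cos φ cos δ sin H₀ = 1.4679×0.63608×-0.12360 + 0.77162×0.99233×0.99471 = -0.115406 + 0.761651 = 0.646245.
Q̄ = (S₀/π) × [bracket] = (1361/π) × 0.646245 = 280.0 W/m².

Q̄ ≈ 280 W/m²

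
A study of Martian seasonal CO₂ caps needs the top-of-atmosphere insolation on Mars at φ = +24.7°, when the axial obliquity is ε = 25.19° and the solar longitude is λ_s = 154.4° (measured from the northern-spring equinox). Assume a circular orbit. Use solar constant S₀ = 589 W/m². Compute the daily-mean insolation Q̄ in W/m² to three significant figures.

Solar declination: sin δ = sin ε · sin λ_s = sin 25.19° × sin 154.4° = 0.18390, so δ = +10.597°.
cos H₀ = −tan(+24.7°) tan(+10.597°) = -0.0861, H₀ = 1.6570 rad.
Bracket: H₀ sin φ sin δ + cos φ cos δ sin H₀ = 1.6570×0.41787×0.18390 + 0.90851×0.98294×0.99629 = 0.127334 + 0.889698 = 1.017032.
Q̄ = (S₀/π) × [bracket] = (589/π) × 1.017032 = 190.7 W/m².

Q̄ ≈ 191 W/m²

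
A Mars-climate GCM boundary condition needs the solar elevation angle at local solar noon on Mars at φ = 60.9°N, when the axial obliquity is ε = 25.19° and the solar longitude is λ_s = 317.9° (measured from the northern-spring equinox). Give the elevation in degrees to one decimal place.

Solar declination: sin δ = sin ε · sin λ_s = sin 25.19° × sin 317.9° = -0.28535, so δ = -16.580°.
At local noon the hour angle is zero, so the zenith angle equals |φ − δ| = |+60.9° − (-16.580°)| = 77.480°.
Elevation = 90° − 77.480° = 12.5°.

12.5°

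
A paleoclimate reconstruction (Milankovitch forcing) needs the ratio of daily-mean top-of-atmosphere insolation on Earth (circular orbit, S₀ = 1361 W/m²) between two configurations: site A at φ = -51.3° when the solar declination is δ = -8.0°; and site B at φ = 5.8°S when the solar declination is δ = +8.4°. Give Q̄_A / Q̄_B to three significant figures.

Q̄_A / Q̄_B ≈ 0.832

— Configuration A (φ=-51.3°):
cos H₀ = −tan(-51.3°) tan(-8.000°) = -0.1754, H₀ = 1.7471 rad.
Bracket: H₀ sin φ sin δ + cos φ cos δ sin H₀ = 1.7471×-0.78043×-0.13917 + 0.62524×0.99027×0.98449 = 0.189757 + 0.609553 = 0.799310.
Q̄ = (S₀/π) × [bracket] = (1361/π) × 0.799310 = 346.28 W/m².
— Configuration B (φ=-5.8°):
cos H₀ = −tan(-5.8°) tan(+8.400°) = 0.0150, H₀ = 1.5558 rad.
Bracket: H₀ sin φ sin δ + cos φ cos δ sin H₀ = 1.5558×-0.10106×0.14608 + 0.99488×0.98927×0.99989 = -0.022968 + 0.984097 = 0.961129.
Q̄ = (S₀/π) × [bracket] = (1361/π) × 0.961129 = 416.38 W/m².
Ratio Q̄_A / Q̄_B = 346.28 / 416.38 = 0.8316.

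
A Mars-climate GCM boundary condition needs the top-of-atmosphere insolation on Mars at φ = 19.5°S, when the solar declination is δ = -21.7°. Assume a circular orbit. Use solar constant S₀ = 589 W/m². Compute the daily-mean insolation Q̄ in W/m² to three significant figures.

Q̄ ≈ 202 W/m²

cos H₀ = −tan(-19.5°) tan(-21.700°) = -0.1409, H₀ = 1.7122 rad.
Bracket: H₀ sin φ sin δ + cos φ cos δ sin H₀ = 1.7122×-0.33381×-0.36975 + 0.94264×0.92913×0.99002 = 0.211330 + 0.867094 = 1.078424.
Q̄ = (S₀/π) × [bracket] = (589/π) × 1.078424 = 202.2 W/m².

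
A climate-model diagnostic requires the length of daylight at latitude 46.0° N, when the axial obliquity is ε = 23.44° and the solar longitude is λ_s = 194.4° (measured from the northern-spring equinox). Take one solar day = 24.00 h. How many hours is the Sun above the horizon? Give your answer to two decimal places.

Solar declination: sin δ = sin ε · sin λ_s = sin 23.44° × sin 194.4° = -0.09893, so δ = -5.677°.
cos H₀ = −tan φ · tan δ = −tan(+46.0°) × tan(-5.677°) = 0.1029, so H₀ = 1.4677 rad = 84.09°.
Daylight = 2H₀/(2π) × 24.00 h = (1.4677/π) × 24.00 = 11.21 h.

11.21 h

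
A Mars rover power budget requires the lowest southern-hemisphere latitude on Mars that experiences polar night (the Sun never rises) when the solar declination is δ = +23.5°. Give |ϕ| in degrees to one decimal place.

Polar night requires cos h₀ = −tan ϕ tan δ ≥ 1, i.e. tan ϕ tan δ ≤ −1.
The boundary is |tan ϕ| · |tan δ| = 1, so |ϕ| = 90° − |δ| = 90° − 23.5° = 66.5° in the southern hemisphere.

|ϕ| = 66.5°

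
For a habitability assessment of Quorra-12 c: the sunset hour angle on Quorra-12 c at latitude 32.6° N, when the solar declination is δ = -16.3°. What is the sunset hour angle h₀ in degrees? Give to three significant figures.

h₀ = 79.2°

cos h₀ = −tan ϕ · tan δ = −tan(+32.6°) × tan(-16.300°) = 0.1870, so h₀ = 1.3827 rad = 79.22°.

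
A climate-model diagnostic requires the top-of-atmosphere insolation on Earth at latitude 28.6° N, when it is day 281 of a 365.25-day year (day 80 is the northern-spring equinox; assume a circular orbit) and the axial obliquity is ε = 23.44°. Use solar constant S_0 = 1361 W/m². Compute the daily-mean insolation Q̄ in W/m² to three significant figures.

Q̄ ≈ 338 W/m²

Solar longitude: L_s = 360° × (281 − 80)/365.25 = 198.111°.
sin δ = sin 23.44° × sin 198.111° = -0.12366, so δ = -7.103°.
cos h₀ = −tan(+28.6°) tan(-7.103°) = 0.0679, h₀ = 1.5028 rad.
Bracket: h₀ sin ϕ sin δ + cos ϕ cos δ sin h₀ = 1.5028×0.47869×-0.12366 + 0.87798×0.99233×0.99769 = -0.088958 + 0.869233 = 0.780275.
Q̄ = (S_0/π) × [bracket] = (1361/π) × 0.780275 = 338.0 W/m².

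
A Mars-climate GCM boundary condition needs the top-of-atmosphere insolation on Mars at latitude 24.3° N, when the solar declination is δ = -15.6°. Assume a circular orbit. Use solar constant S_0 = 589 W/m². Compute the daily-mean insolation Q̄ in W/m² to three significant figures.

Q̄ ≈ 133 W/m²

cos h₀ = −tan(+24.3°) tan(-15.600°) = 0.1261, h₀ = 1.4444 rad.
Bracket: h₀ sin ϕ sin δ + cos ϕ cos δ sin h₀ = 1.4444×0.41151×-0.26892 + 0.91140×0.96316×0.99202 = -0.159842 + 0.870819 = 0.710977.
Q̄ = (S_0/π) × [bracket] = (589/π) × 0.710977 = 133.3 W/m².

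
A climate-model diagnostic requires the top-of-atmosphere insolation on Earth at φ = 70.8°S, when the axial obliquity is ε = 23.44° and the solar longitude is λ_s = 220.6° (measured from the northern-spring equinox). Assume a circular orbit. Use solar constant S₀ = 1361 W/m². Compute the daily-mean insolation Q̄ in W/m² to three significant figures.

Solar declination: sin δ = sin ε · sin λ_s = sin 23.44° × sin 220.6° = -0.25887, so δ = -15.003°.
cos H₀ = −tan(-70.8°) tan(-15.003°) = -0.7696, H₀ = 2.4490 rad.
Bracket: H₀ sin φ sin δ + cos φ cos δ sin H₀ = 2.4490×-0.94438×-0.25887 + 0.32887×0.96591×0.63852 = 0.598711 + 0.202832 = 0.801543.
Q̄ = (S₀/π) × [bracket] = (1361/π) × 0.801543 = 347.2 W/m².

Q̄ ≈ 347 W/m²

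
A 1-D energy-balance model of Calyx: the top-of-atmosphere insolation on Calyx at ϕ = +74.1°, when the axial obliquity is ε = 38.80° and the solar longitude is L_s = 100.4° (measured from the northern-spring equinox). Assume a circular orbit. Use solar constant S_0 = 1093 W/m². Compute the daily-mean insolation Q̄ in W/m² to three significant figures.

Solar declination: sin δ = sin ε · sin L_s = sin 38.80° × sin 100.4° = 0.61631, so δ = +38.047°.
cos h₀ = −tan(+74.1°) tan(+38.047°) = -2.7474 ≤ −1 ⇒ polar day, h₀ = π.
Bracket: h₀ sin ϕ sin δ + cos ϕ cos δ sin h₀ = 3.1416×0.96174×0.61631 + 0.27396×0.78750×0.00000 = 1.862121 + 0.000000 = 1.862121.
Q̄ = (S_0/π) × [bracket] = (1093/π) × 1.862121 = 647.9 W/m².

Q̄ ≈ 648 W/m²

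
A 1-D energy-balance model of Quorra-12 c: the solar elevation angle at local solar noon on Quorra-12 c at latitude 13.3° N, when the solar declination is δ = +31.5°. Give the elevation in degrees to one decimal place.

At local noon the hour angle is zero, so the zenith angle equals |φ − δ| = |+13.3° − (+31.500°)| = 18.200°.
Elevation = 90° − 18.200° = 71.8°.

71.8°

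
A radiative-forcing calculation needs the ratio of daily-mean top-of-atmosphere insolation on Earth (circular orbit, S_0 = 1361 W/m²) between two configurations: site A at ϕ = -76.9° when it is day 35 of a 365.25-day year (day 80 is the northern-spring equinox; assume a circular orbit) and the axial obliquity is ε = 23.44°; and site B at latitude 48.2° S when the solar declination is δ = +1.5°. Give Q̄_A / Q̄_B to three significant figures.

Q̄_A / Q̄_B ≈ 1.34

— Configuration A (ϕ=-76.9°):
Solar longitude: L_s = 360° × (35 − 80)/365.25 = -44.353°, i.e. -44.353° + 360° = 315.647°.
sin δ = sin 23.44° × sin 315.647° = -0.27809, so δ = -16.146°.
cos h₀ = −tan(-76.9°) tan(-16.146°) = -1.2441 ≤ −1 ⇒ polar day, h₀ = π.
Bracket: h₀ sin ϕ sin δ + cos ϕ cos δ sin h₀ = 3.1416×-0.97398×-0.27809 + 0.22665×0.96056×0.00000 = 0.850915 + 0.000000 = 0.850915.
Q̄ = (S_0/π) × [bracket] = (1361/π) × 0.850915 = 368.63 W/m².
— Configuration B (ϕ=-48.2°):
cos h₀ = −tan(-48.2°) tan(+1.500°) = 0.0293, h₀ = 1.5415 rad.
Bracket: h₀ sin ϕ sin δ + cos ϕ cos δ sin h₀ = 1.5415×-0.74548×0.02618 + 0.66653×0.99966×0.99957 = -0.030085 + 0.666017 = 0.635932.
Q̄ = (S_0/π) × [bracket] = (1361/π) × 0.635932 = 275.50 W/m².
Ratio Q̄_A / Q̄_B = 368.63 / 275.50 = 1.338.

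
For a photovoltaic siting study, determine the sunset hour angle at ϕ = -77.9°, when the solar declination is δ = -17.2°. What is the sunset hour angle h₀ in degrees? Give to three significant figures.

h₀ = 180°

Sunrise equation: cos h₀ = −tan ϕ · tan δ = -1.4439 ≤ −1, so the Sun never sets (polar day) and h₀ = π.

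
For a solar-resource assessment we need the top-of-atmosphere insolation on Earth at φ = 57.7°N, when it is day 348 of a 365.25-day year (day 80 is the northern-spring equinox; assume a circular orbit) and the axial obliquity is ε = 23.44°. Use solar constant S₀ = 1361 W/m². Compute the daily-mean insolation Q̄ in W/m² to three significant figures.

Q̄ ≈ 36.6 W/m²

Solar longitude: λ_s = 360° × (348 − 80)/365.25 = 264.148°.
sin δ = sin 23.44° × sin 264.148° = -0.39572, so δ = -23.311°.
cos H₀ = −tan(+57.7°) tan(-23.311°) = 0.6816, H₀ = 0.8209 rad.
Bracket: H₀ sin φ sin δ + cos φ cos δ sin H₀ = 0.8209×0.84526×-0.39572 + 0.53435×0.91837×0.73173 = -0.274580 + 0.359083 = 0.084503.
Q̄ = (S₀/π) × [bracket] = (1361/π) × 0.084503 = 36.61 W/m².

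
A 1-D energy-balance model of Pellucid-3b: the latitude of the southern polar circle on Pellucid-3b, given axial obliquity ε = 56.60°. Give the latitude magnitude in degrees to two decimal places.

33.40°

The polar circle is the lowest latitude that experiences at least one full rotation of continuous darkness at the northern-summer solstice; it lies at |φ| = 90° − ε = 90° − 56.60° = 33.40°.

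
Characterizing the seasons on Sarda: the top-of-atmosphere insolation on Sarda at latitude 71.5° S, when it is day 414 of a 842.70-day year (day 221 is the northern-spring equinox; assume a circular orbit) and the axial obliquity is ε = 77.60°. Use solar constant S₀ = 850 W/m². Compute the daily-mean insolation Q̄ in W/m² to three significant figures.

Q̄ ≈ 0.00 W/m²

Solar longitude: λ_s = 360° × (414 − 221)/842.70 = 82.449°.
sin δ = sin 77.60° × sin 82.449° = 0.96820, so δ = +75.513°.
cos H₀ = −tan(-71.5°) tan(+75.513°) = 11.5670 ≥ 1 ⇒ polar night, H₀ = 0 and Q̄ = 0.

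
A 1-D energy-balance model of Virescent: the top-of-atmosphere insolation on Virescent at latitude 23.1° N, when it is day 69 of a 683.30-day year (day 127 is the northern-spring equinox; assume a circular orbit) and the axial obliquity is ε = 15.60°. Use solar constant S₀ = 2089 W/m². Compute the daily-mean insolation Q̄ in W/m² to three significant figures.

Q̄ ≈ 551 W/m²

Solar longitude: λ_s = 360° × (69 − 127)/683.30 = -30.558°, i.e. -30.558° + 360° = 329.442°.
sin δ = sin 15.60° × sin 329.442° = -0.13672, so δ = -7.858°.
cos H₀ = −tan(+23.1°) tan(-7.858°) = 0.0589, H₀ = 1.5119 rad.
Bracket: H₀ sin φ sin δ + cos φ cos δ sin H₀ = 1.5119×0.39234×-0.13672 + 0.91982×0.99061×0.99827 = -0.081099 + 0.909607 = 0.828508.
Q̄ = (S₀/π) × [bracket] = (2089/π) × 0.828508 = 550.9 W/m².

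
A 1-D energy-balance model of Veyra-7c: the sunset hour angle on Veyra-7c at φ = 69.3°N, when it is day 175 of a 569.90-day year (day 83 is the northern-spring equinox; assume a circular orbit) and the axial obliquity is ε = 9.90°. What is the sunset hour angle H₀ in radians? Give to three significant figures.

H₀ = 1.97 rad

Solar longitude: λ_s = 360° × (175 − 83)/569.90 = 58.115°.
sin δ = sin 9.90° × sin 58.115° = 0.14599, so δ = +8.394°.
cos H₀ = −tan φ · tan δ = −tan(+69.3°) × tan(+8.394°) = -0.3905, so H₀ = 1.9720 rad = 112.99°.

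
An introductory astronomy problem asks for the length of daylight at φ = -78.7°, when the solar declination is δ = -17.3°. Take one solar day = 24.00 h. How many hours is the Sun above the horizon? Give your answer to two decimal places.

Sunrise equation: cos H₀ = −tan φ · tan δ = -1.5587 ≤ −1, so the Sun never sets (polar day) and H₀ = π.
Daylight = 2H₀/(2π) × 24.00 h = (3.1416/π) × 24.00 = 24.00 h.

24.00 h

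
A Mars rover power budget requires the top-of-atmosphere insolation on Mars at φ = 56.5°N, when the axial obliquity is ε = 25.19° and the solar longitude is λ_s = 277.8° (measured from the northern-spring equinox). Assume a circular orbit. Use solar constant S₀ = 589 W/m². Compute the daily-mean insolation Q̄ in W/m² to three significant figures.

Q̄ ≈ 14.6 W/m²

Solar declination: sin δ = sin ε · sin λ_s = sin 25.19° × sin 277.8° = -0.42168, so δ = -24.941°.
cos H₀ = −tan(+56.5°) tan(-24.941°) = 0.7026, H₀ = 0.7917 rad.
Bracket: H₀ sin φ sin δ + cos φ cos δ sin H₀ = 0.7917×0.83389×-0.42168 + 0.55194×0.90674×0.71157 = -0.278389 + 0.356117 = 0.077728.
Q̄ = (S₀/π) × [bracket] = (589/π) × 0.077728 = 14.57 W/m².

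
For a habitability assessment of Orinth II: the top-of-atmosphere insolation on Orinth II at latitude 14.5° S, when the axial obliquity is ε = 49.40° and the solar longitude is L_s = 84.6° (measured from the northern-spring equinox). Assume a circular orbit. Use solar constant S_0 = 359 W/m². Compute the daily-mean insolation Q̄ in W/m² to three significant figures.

Solar declination: sin δ = sin ε · sin L_s = sin 49.40° × sin 84.6° = 0.75590, so δ = +49.104°.
cos h₀ = −tan(-14.5°) tan(+49.104°) = 0.2986, h₀ = 1.2676 rad.
Bracket: h₀ sin ϕ sin δ + cos ϕ cos δ sin h₀ = 1.2676×-0.25038×0.75590 + 0.96815×0.65469×0.95438 = -0.239909 + 0.604922 = 0.365013.
Q̄ = (S_0/π) × [bracket] = (359/π) × 0.365013 = 41.71 W/m².

Q̄ ≈ 41.7 W/m²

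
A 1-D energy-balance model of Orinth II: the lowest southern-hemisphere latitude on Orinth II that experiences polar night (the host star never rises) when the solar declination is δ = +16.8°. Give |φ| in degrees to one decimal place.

|φ| = 73.2°

Polar night requires cos H₀ = −tan φ tan δ ≥ 1, i.e. tan φ tan δ ≤ −1.
The boundary is |tan φ| · |tan δ| = 1, so |φ| = 90° − |δ| = 90° − 16.8° = 73.2° in the southern hemisphere.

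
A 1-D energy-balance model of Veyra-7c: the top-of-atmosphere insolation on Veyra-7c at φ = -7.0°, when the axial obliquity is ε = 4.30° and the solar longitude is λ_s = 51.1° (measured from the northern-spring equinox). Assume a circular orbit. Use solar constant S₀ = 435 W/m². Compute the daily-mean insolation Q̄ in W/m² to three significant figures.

Q̄ ≈ 136 W/m²

Solar declination: sin δ = sin ε · sin λ_s = sin 4.30° × sin 51.1° = 0.05835, so δ = +3.345°.
cos H₀ = −tan(-7.0°) tan(+3.345°) = 0.0072, H₀ = 1.5636 rad.
Bracket: H₀ sin φ sin δ + cos φ cos δ sin H₀ = 1.5636×-0.12187×0.05835 + 0.99255×0.99830×0.99997 = -0.011119 + 0.990833 = 0.979714.
Q̄ = (S₀/π) × [bracket] = (435/π) × 0.979714 = 135.7 W/m².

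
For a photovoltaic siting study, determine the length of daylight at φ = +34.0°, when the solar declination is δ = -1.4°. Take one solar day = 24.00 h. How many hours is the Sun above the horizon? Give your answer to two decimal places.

11.87 h

cos H₀ = −tan φ · tan δ = −tan(+34.0°) × tan(-1.400°) = 0.0165, so H₀ = 1.5543 rad = 89.06°.
Daylight = 2H₀/(2π) × 24.00 h = (1.5543/π) × 24.00 = 11.87 h.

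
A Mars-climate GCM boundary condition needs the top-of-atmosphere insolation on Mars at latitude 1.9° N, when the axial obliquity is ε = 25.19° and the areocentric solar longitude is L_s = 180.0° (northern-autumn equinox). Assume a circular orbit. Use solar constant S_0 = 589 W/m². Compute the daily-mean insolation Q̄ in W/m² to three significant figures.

sin δ = sin 25.19° × sin 180.0° = 0.00000, so δ = +0.000°.
cos h₀ = −tan(+1.9°) tan(+0.000°) = -0.0000, h₀ = 1.5708 rad.
Bracket: h₀ sin ϕ sin δ + cos ϕ cos δ sin h₀ = 1.5708×0.03316×0.00000 + 0.99945×1.00000×1.00000 = 0.000000 + 0.999450 = 0.999450.
Q̄ = (S_0/π) × [bracket] = (589/π) × 0.999450 = 187.4 W/m².

Q̄ ≈ 187 W/m²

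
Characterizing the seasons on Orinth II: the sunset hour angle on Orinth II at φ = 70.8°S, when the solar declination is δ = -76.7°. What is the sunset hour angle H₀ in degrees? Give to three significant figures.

H₀ = 180°

Sunrise equation: cos H₀ = −tan φ · tan δ = -12.1478 ≤ −1, so the host star never sets (polar day) and H₀ = π.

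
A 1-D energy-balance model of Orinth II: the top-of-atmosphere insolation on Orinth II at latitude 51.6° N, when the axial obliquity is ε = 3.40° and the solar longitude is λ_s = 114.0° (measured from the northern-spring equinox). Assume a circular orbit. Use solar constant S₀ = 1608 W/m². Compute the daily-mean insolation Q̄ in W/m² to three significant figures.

Solar declination: sin δ = sin ε · sin λ_s = sin 3.40° × sin 114.0° = 0.05418, so δ = +3.106°.
cos H₀ = −tan(+51.6°) tan(+3.106°) = -0.0685, H₀ = 1.6393 rad.
Bracket: H₀ sin φ sin δ + cos φ cos δ sin H₀ = 1.6393×0.78369×0.05418 + 0.62115×0.99853×0.99765 = 0.069605 + 0.618779 = 0.688384.
Q̄ = (S₀/π) × [bracket] = (1608/π) × 0.688384 = 352.3 W/m².

Q̄ ≈ 352 W/m²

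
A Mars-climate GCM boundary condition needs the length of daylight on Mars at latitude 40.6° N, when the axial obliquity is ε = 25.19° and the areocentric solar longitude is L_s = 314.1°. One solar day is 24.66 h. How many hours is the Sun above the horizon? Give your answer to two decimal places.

sin δ = sin 25.19° × sin 314.1° = -0.30565, so δ = -17.797°.
cos h₀ = −tan ϕ · tan δ = −tan(+40.6°) × tan(-17.797°) = 0.2751, so h₀ = 1.2921 rad = 74.03°.
Daylight = 2h₀/(2π) × 24.66 h = (1.2921/π) × 24.66 = 10.14 h.

10.14 h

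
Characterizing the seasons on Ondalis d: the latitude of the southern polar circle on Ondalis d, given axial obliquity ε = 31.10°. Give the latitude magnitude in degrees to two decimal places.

58.90°

The polar circle is the lowest latitude that experiences at least one full rotation of continuous darkness at the northern-summer solstice; it lies at |φ| = 90° − ε = 90° − 31.10° = 58.90°.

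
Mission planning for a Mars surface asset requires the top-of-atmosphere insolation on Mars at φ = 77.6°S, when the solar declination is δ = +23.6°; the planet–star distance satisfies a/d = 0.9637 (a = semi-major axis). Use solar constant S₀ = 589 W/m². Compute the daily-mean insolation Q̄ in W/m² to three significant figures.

Q̄ ≈ 0.00 W/m²

cos H₀ = −tan(-77.6°) tan(+23.600°) = 1.9871 ≥ 1 ⇒ polar night, H₀ = 0 and Q̄ = 0.
Inverse-square distance factor (a/d)² = 0.9637² = 0.928718.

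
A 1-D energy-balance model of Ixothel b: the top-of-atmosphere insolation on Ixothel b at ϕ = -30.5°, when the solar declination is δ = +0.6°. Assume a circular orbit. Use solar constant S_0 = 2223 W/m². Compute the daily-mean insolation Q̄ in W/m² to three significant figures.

Q̄ ≈ 604 W/m²

cos h₀ = −tan(-30.5°) tan(+0.600°) = 0.0062, h₀ = 1.5646 rad.
Bracket: h₀ sin ϕ sin δ + cos ϕ cos δ sin h₀ = 1.5646×-0.50754×0.01047 + 0.86163×0.99995×0.99998 = -0.008314 + 0.861570 = 0.853256.
Q̄ = (S_0/π) × [bracket] = (2223/π) × 0.853256 = 603.8 W/m².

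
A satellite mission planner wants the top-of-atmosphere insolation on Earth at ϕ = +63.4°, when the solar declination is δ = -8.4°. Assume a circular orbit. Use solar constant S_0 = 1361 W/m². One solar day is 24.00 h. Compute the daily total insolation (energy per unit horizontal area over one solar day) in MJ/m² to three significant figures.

cos h₀ = −tan(+63.4°) tan(-8.400°) = 0.2949, h₀ = 1.2715 rad.
Bracket: h₀ sin ϕ sin δ + cos ϕ cos δ sin h₀ = 1.2715×0.89415×-0.14608 + 0.44776×0.98927×0.95553 = -0.166080 + 0.423257 = 0.257177.
Q̄ = (S_0/π) × [bracket] = (1361/π) × 0.257177 = 111.41 W/m².
Daily total = Q̄ × 24.00 h × 3600 s/h = 111.41 × 24.00 × 3600 / 10⁶ = 9.626 MJ/m².

9.63 MJ/m²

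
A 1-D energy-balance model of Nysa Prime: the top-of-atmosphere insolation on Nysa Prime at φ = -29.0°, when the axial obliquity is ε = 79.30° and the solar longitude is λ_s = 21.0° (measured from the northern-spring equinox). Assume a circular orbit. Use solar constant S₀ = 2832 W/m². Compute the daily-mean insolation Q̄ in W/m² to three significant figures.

Q̄ ≈ 512 W/m²

Solar declination: sin δ = sin ε · sin λ_s = sin 79.30° × sin 21.0° = 0.35214, so δ = +20.618°.
cos H₀ = −tan(-29.0°) tan(+20.618°) = 0.2086, H₀ = 1.3607 rad.
Bracket: H₀ sin φ sin δ + cos φ cos δ sin H₀ = 1.3607×-0.48481×0.35214 + 0.87462×0.93595×0.97801 = -0.232300 + 0.800600 = 0.568300.
Q̄ = (S₀/π) × [bracket] = (2832/π) × 0.568300 = 512.3 W/m².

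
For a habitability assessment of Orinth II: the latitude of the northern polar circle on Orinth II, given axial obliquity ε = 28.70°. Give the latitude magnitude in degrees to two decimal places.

61.30°

The polar circle is the lowest latitude that experiences at least one full rotation of continuous daylight at the northern-summer solstice; it lies at |ϕ| = 90° − ε = 90° − 28.70° = 61.30°.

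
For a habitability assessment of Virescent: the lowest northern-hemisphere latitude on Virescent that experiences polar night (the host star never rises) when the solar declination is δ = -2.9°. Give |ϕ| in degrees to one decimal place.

Polar night requires cos h₀ = −tan ϕ tan δ ≥ 1, i.e. tan ϕ tan δ ≤ −1.
The boundary is |tan ϕ| · |tan δ| = 1, so |ϕ| = 90° − |δ| = 90° − 2.9° = 87.1° in the northern hemisphere.

|ϕ| = 87.1°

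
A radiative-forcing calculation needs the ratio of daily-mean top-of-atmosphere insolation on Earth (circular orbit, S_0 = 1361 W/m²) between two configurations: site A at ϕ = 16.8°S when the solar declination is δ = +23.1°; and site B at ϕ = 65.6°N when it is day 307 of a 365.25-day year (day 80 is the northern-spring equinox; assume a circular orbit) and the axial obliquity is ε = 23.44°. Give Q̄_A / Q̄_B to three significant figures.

— Configuration A (ϕ=-16.8°):
cos h₀ = −tan(-16.8°) tan(+23.100°) = 0.1288, h₀ = 1.4417 rad.
Bracket: h₀ sin ϕ sin δ + cos ϕ cos δ sin h₀ = 1.4417×-0.28903×0.39234 + 0.95732×0.91982×0.99167 = -0.163486 + 0.873227 = 0.709741.
Q̄ = (S_0/π) × [bracket] = (1361/π) × 0.709741 = 307.47 W/m².
— Configuration B (ϕ=+65.6°):
Solar longitude: L_s = 360° × (307 − 80)/365.25 = 223.737°.
sin δ = sin 23.44° × sin 223.737° = -0.27501, so δ = -15.963°.
cos h₀ = −tan(+65.6°) tan(-15.963°) = 0.6306, h₀ = 0.8885 rad.
Bracket: h₀ sin ϕ sin δ + cos ϕ cos δ sin h₀ = 0.8885×0.91068×-0.27501 + 0.41310×0.96144×0.77613 = -0.222521 + 0.308256 = 0.085735.
Q̄ = (S_0/π) × [bracket] = (1361/π) × 0.085735 = 37.142 W/m².
Ratio Q̄_A / Q̄_B = 307.47 / 37.142 = 8.278.

Q̄_A / Q̄_B ≈ 8.28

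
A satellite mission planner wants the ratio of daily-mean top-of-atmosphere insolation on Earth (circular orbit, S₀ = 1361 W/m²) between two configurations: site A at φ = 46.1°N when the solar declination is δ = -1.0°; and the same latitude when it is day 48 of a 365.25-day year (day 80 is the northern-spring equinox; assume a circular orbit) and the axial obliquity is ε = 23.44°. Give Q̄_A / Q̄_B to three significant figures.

— Configuration A (φ=+46.1°):
cos H₀ = −tan(+46.1°) tan(-1.000°) = 0.0181, H₀ = 1.5527 rad.
Bracket: H₀ sin φ sin δ + cos φ cos δ sin H₀ = 1.5527×0.72055×-0.01745 + 0.69340×0.99985×0.99984 = -0.019523 + 0.693185 = 0.673662.
Q̄ = (S₀/π) × [bracket] = (1361/π) × 0.673662 = 291.84 W/m².
— Configuration B (φ=+46.1°):
Solar longitude: λ_s = 360° × (48 − 80)/365.25 = -31.540°, i.e. -31.540° + 360° = 328.460°.
sin δ = sin 23.44° × sin 328.460° = -0.20808, so δ = -12.010°.
cos H₀ = −tan(+46.1°) tan(-12.010°) = 0.2211, H₀ = 1.3479 rad.
Bracket: H₀ sin φ sin δ + cos φ cos δ sin H₀ = 1.3479×0.72055×-0.20808 + 0.69340×0.97811×0.97526 = -0.202093 + 0.661442 = 0.459349.
Q̄ = (S₀/π) × [bracket] = (1361/π) × 0.459349 = 199.00 W/m².
Ratio Q̄_A / Q̄_B = 291.84 / 199.00 = 1.467.

Q̄_A / Q̄_B ≈ 1.47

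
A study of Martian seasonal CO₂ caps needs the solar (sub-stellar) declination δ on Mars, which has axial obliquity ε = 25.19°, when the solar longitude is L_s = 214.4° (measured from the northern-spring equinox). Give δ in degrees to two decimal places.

δ = -13.91°

sin δ = sin ε · sin L_s = sin 25.19° × sin 214.4° = -0.240462.
δ = arcsin(-0.240462) = -13.91°.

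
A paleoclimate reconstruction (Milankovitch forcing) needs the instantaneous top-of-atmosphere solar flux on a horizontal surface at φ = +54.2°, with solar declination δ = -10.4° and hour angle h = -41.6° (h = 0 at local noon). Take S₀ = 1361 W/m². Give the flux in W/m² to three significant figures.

386 W/m²

cos θ_z = sin φ sin δ + cos φ cos δ cos h = -0.146413 + 0.430244 = 0.283831.
Flux = S₀ · cos θ_z = 1361 × 0.283831 = 386.3 W/m².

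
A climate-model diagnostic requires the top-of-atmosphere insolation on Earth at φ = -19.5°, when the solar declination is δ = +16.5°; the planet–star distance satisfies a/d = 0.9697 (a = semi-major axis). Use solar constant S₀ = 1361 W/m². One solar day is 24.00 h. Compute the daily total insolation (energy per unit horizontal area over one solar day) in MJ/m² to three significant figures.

cos H₀ = −tan(-19.5°) tan(+16.500°) = 0.1049, H₀ = 1.4657 rad.
Bracket: H₀ sin φ sin δ + cos φ cos δ sin H₀ = 1.4657×-0.33381×0.28402 + 0.94264×0.95882×0.99448 = -0.138961 + 0.898833 = 0.759872.
Inverse-square distance factor (a/d)² = 0.9697² = 0.940318.
Q̄ = (S₀/π) × 0.940318 × [bracket] = (1361/π) × 0.940318 × 0.759872 = 309.54 W/m².
Daily total = Q̄ × 24.00 h × 3600 s/h = 309.54 × 24.00 × 3600 / 10⁶ = 26.74 MJ/m².

26.7 MJ/m²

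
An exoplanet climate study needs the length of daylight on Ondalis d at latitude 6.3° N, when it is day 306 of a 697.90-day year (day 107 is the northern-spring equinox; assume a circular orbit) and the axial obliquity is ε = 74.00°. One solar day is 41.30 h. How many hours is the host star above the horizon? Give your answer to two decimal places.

24.64 h

Solar longitude: λ_s = 360° × (306 − 107)/697.90 = 102.651°.
sin δ = sin 74.00° × sin 102.651° = 0.93793, so δ = +69.706°.
cos H₀ = −tan φ · tan δ = −tan(+6.3°) × tan(+69.706°) = -0.2985, so H₀ = 1.8740 rad = 107.37°.
Daylight = 2H₀/(2π) × 41.30 h = (1.8740/π) × 41.30 = 24.64 h.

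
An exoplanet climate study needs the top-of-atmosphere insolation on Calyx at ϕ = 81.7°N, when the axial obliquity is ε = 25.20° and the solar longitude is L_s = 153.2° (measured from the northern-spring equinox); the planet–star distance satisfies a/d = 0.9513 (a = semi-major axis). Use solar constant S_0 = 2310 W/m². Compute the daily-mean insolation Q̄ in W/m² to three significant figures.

Q̄ ≈ 397 W/m²

Solar declination: sin δ = sin ε · sin L_s = sin 25.20° × sin 153.2° = 0.19197, so δ = +11.068°.
cos h₀ = −tan(+81.7°) tan(+11.068°) = -1.3409 ≤ −1 ⇒ polar day, h₀ = π.
Bracket: h₀ sin ϕ sin δ + cos ϕ cos δ sin h₀ = 3.1416×0.98953×0.19197 + 0.14436×0.98140×0.00000 = 0.596779 + 0.000000 = 0.596779.
Inverse-square distance factor (a/d)² = 0.9513² = 0.904972.
Q̄ = (S_0/π) × 0.904972 × [bracket] = (2310/π) × 0.904972 × 0.596779 = 397.1 W/m².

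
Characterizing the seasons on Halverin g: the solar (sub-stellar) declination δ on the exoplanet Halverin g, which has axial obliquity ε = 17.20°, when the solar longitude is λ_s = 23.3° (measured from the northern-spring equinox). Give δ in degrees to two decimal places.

sin δ = sin ε · sin λ_s = sin 17.20° × sin 23.3° = 0.116966.
δ = arcsin(0.116966) = +6.72°.

δ = +6.72°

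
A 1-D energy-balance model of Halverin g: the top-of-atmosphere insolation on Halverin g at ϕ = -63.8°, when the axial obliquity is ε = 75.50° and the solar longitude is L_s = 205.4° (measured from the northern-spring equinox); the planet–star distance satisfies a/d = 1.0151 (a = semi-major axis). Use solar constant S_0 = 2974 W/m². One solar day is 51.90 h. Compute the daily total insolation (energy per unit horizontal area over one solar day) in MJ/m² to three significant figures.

Solar declination: sin δ = sin ε · sin L_s = sin 75.50° × sin 205.4° = -0.41527, so δ = -24.536°.
cos h₀ = −tan(-63.8°) tan(-24.536°) = -0.9277, h₀ = 2.7591 rad.
Bracket: h₀ sin ϕ sin δ + cos ϕ cos δ sin h₀ = 2.7591×-0.89726×-0.41527 + 0.44151×0.90970×0.37327 = 1.028055 + 0.149921 = 1.177976.
Inverse-square distance factor (a/d)² = 1.0151² = 1.030428.
Q̄ = (S_0/π) × 1.030428 × [bracket] = (2974/π) × 1.030428 × 1.177976 = 1149.1 W/m².
Daily total = Q̄ × 51.90 h × 3600 s/h = 1149.1 × 51.90 × 3600 / 10⁶ = 214.7 MJ/m².

215 MJ/m²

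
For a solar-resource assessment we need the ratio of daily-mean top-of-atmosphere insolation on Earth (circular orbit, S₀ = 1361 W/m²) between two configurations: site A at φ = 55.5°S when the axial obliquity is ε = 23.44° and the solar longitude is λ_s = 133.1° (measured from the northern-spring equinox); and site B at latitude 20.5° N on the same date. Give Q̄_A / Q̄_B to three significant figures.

Q̄_A / Q̄_B ≈ 0.207

— Configuration A (φ=-55.5°):
Solar declination: sin δ = sin ε · sin λ_s = sin 23.44° × sin 133.1° = 0.29045, so δ = +16.885°.
cos H₀ = −tan(-55.5°) tan(+16.885°) = 0.4416, H₀ = 1.1134 rad.
Bracket: H₀ sin φ sin δ + cos φ cos δ sin H₀ = 1.1134×-0.82413×0.29045 + 0.56641×0.95689×0.89719 = -0.266513 + 0.486270 = 0.219757.
Q̄ = (S₀/π) × [bracket] = (1361/π) × 0.219757 = 95.203 W/m².
— Configuration B (φ=+20.5°):
cos H₀ = −tan(+20.5°) tan(+16.885°) = -0.1135, H₀ = 1.6845 rad.
Bracket: H₀ sin φ sin δ + cos φ cos δ sin H₀ = 1.6845×0.35021×0.29045 + 0.93667×0.95689×0.99354 = 0.171345 + 0.890500 = 1.061845.
Q̄ = (S₀/π) × [bracket] = (1361/π) × 1.061845 = 460.01 W/m².
Ratio Q̄_A / Q̄_B = 95.203 / 460.01 = 0.2070.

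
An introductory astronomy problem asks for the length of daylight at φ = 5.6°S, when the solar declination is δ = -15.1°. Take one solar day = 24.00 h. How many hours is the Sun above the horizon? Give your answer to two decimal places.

cos H₀ = −tan φ · tan δ = −tan(-5.6°) × tan(-15.100°) = -0.0265, so H₀ = 1.5973 rad = 91.52°.
Daylight = 2H₀/(2π) × 24.00 h = (1.5973/π) × 24.00 = 12.20 h.

12.20 h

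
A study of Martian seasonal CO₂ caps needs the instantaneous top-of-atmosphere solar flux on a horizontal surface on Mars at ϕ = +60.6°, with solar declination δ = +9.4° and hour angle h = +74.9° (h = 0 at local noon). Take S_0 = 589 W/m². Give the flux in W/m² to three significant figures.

158 W/m²

cos θ_z = sin ϕ sin δ + cos ϕ cos δ cos h = 0.142292 + 0.126165 = 0.268457.
Flux = S_0 · cos θ_z = 589 × 0.268457 = 158.1 W/m².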